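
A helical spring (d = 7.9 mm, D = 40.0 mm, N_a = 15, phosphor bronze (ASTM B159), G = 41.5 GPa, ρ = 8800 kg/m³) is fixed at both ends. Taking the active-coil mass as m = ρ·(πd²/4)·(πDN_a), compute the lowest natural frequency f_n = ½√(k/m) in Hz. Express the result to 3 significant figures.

k = Gd⁴/(8D³N_a) = (41.5×10³)(7.9⁴)/(8·40.0³·15) = 21.047 N/mm = 21047 N/m
Wire length L = πDN_a = π·40.0·15 = 1885 mm
m = ρ·(πd²/4)·L = 8800 × 49.017×10⁻⁶ m² × 1.885 m = 0.81307 kg
f_n = ½√(k/m) = 0.5·√(21047/0.81307) = 0.5·√(25886) = 80.446 Hz

80.4 Hz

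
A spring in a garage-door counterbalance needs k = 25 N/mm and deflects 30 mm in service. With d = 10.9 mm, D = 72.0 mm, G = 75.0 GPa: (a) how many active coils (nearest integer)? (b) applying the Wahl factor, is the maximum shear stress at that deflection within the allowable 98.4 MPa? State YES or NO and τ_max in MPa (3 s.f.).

N_a = Gd⁴/(8D³k) = (75.0×10³)(10.9⁴)/(8·72.0³·25) = 14.18 → N_a = 14
Actual rate k = Gd⁴/(8D³·14) = 25.325 N/mm
Working load F = kδ = 25.325·30 = 759.75 N
C = 72.0/10.9 = 6.6055; K_W = (4C−1)/(4C−4)+0.615/C = 1.2269
τ_max = K_W·8FD/(πd³) = 1.2269·107.56 = 131.97 MPa
τ_max > 98.4 MPa → exceeds allowable

(a) 14 coils; (b) NO, τ_max = 132 MPa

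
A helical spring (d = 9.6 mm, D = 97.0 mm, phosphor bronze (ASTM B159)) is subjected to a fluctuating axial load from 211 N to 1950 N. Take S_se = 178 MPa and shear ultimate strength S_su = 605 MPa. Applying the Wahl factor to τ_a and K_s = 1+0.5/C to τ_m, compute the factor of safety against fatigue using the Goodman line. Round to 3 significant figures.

0.480

C = D/d = 97.0/9.6 = 10.1042; K_W = (4C−1)/(4C−4)+0.615/C = 1.1432; K_s = 1+0.5/C = 1.0495
F_a = (F_max−F_min)/2 = 869.5 N; F_m = (F_max+F_min)/2 = 1080.5 N
τ_a = K_W·8F_aD/(πd³) = 1.1432 × 242.75 = 277.53 MPa
τ_m = K_s·8F_mD/(πd³) = 1.0495 × 301.66 = 316.59 MPa
Goodman: 1/n_f = τ_a/S_se + τ_m/S_su = 277.53/178 + 316.59/605 = 1.55915 + 0.52329 = 2.0824
n_f = 1/2.0824 = 0.4802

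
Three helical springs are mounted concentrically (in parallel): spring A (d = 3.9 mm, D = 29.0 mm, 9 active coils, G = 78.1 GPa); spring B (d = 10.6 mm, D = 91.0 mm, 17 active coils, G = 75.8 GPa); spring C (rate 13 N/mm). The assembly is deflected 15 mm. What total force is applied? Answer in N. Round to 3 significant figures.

k_A = Gd⁴/(8D³N_a) = (78.1×10³)(3.9⁴)/(8·29.0³·9) = 10.289 N/mm
k_B = Gd⁴/(8D³N_a) = (75.8×10³)(10.6⁴)/(8·91.0³·17) = 9.3375 N/mm
Parallel: k_eq = 10.289 + 9.3375 + 13 = 32.627 N/mm
F = k_eq·δ = 32.627·15 = 489.4 N

489 N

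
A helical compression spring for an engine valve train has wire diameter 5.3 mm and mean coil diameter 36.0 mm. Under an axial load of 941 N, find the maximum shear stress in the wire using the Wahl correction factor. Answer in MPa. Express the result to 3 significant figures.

707 MPa

Spring index C = D/d = 36.0/5.3 = 6.7925
K_W = (4C−1)/(4C−4) + 0.615/C = 26.170/23.170 + 0.0905 = 1.2200
τ₀ = 8FD/(πd³) = 8·941·36.0/(π·5.3³) = 271008/467.71 = 579.43 MPa
τ_max = K·τ₀ = 1.2200 × 579.43 = 706.92 MPa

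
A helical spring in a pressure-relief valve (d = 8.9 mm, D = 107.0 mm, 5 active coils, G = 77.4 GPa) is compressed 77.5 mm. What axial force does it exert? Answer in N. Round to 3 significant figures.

768 N

k = Gd⁴/(8D³N_a) = (77.4×10³)(8.9⁴)/(8·107.0³·5) = 9.9104 N/mm
F = k·δ = 9.9104 × 77.5 = 768.05 N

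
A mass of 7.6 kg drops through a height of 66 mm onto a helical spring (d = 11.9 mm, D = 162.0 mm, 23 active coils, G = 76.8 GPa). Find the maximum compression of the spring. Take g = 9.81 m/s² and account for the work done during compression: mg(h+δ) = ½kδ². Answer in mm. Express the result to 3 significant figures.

k = Gd⁴/(8D³N_a) = (76.8×10³)(11.9⁴)/(8·162.0³·23) = 1.9687 N/mm
W = mg = 7.6 × 9.81 = 74.556 N
½kδ² − Wδ − Wh = 0 → δ = (W + √(W² + 2kWh))/k
δ = (74.556 + √(5558.6 + 19375))/1.9687 = (74.556 + 157.9)/1.9687 = 118.08 mm

118 mm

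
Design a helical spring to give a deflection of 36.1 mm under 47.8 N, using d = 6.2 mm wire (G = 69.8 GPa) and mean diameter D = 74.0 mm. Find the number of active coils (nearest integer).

24

Required rate k = F/δ = 47.8/36.1 = 1.3241 N/mm
N_a = Gd⁴/(8D³k) = (69.8×10³ × 6.2⁴)/(8 × 74.0³ × 1.3241)
    = 1.03139e+08 / 4.29246e+06 = 24.03 → 24 coils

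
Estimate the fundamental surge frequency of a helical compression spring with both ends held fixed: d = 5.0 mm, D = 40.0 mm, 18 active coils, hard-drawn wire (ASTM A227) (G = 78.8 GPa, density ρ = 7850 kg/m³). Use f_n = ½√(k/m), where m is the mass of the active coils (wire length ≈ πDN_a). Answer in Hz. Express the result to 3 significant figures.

k = Gd⁴/(8D³N_a) = (78.8×10³)(5.0⁴)/(8·40.0³·18) = 5.344 N/mm = 5344 N/m
Wire length L = πDN_a = π·40.0·18 = 2261.9 mm
m = ρ·(πd²/4)·L = 7850 × 19.635×10⁻⁶ m² × 2.2619 m = 0.34864 kg
f_n = ½√(k/m) = 0.5·√(5344/0.34864) = 0.5·√(15328) = 61.903 Hz

61.9 Hz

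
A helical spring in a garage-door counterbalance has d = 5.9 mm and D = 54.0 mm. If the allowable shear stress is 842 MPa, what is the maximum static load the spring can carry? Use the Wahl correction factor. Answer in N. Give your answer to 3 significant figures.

1080 N

C = D/d = 54.0/5.9 = 9.1525
K_W = (4C−1)/(4C−4) + 0.615/C = 35.610/32.610 + 0.0672 = 1.1592
τ_max = K·8FD/(πd³) → F_max = τ_allow·πd³/(8DK)
F_max = 842·π·5.9³/(8·54.0·1.1592) = 5.4327e+05/500.77 = 1084.9 N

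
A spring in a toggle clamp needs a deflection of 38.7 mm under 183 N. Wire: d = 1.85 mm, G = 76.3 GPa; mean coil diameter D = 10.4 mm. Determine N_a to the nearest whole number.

Required rate k = F/δ = 183/38.7 = 4.7287 N/mm
N_a = Gd⁴/(8D³k) = (76.3×10³ × 1.85⁴)/(8 × 10.4³ × 4.7287)
    = 893741 / 42553 = 21 → 21 coils

21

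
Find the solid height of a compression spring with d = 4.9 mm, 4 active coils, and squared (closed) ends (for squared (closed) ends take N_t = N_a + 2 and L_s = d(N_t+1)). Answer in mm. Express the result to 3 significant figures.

34.3 mm

squared (closed) ends: N_t = N_a + 2 = 4 + 2 = 6
L_s = d·(N_t+1) = 4.9 × 7 = 34.3 mm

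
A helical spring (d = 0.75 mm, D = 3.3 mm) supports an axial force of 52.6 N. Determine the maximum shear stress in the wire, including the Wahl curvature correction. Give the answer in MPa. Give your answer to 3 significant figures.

Spring index C = D/d = 3.3/0.75 = 4.4000
K_W = (4C−1)/(4C−4) + 0.615/C = 16.600/13.600 + 0.1398 = 1.3604
τ₀ = 8FD/(πd³) = 8·52.6·3.3/(π·0.75³) = 1388.64/1.3254 = 1047.7 MPa
τ_max = K·τ₀ = 1.3604 × 1047.7 = 1425.3 MPa

1430 MPa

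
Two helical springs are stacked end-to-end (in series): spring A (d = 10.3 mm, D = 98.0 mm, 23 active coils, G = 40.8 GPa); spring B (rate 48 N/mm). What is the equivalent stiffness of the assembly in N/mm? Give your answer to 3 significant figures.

2.51 N/mm

k_A = Gd⁴/(8D³N_a) = (40.8×10³)(10.3⁴)/(8·98.0³·23) = 2.6516 N/mm
Series: 1/k_eq = 1/2.6516 + 1/48 = 0.39796; k_eq = 2.5128 N/mm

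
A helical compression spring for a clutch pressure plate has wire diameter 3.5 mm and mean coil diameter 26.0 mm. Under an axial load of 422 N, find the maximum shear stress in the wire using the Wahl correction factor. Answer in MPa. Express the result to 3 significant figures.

Spring index C = D/d = 26.0/3.5 = 7.4286
K_W = (4C−1)/(4C−4) + 0.615/C = 28.714/25.714 + 0.0828 = 1.1995
τ₀ = 8FD/(πd³) = 8·422·26.0/(π·3.5³) = 87776/134.7 = 651.66 MPa
τ_max = K·τ₀ = 1.1995 × 651.66 = 781.64 MPa

782 MPa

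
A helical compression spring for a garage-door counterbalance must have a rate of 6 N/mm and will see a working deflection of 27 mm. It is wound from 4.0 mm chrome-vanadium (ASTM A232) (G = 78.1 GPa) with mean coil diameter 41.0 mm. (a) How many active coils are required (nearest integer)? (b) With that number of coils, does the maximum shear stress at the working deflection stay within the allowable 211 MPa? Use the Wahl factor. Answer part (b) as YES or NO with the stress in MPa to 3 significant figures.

N_a = Gd⁴/(8D³k) = (78.1×10³)(4.0⁴)/(8·41.0³·6) = 6.044 → N_a = 6
Actual rate k = Gd⁴/(8D³·6) = 6.0436 N/mm
Working load F = kδ = 6.0436·27 = 163.18 N
C = 41.0/4.0 = 10.2500; K_W = (4C−1)/(4C−4)+0.615/C = 1.1411
τ_max = K_W·8FD/(πd³) = 1.1411·266.2 = 303.75 MPa
τ_max > 211 MPa → exceeds allowable

(a) 6 coils; (b) NO, τ_max = 304 MPa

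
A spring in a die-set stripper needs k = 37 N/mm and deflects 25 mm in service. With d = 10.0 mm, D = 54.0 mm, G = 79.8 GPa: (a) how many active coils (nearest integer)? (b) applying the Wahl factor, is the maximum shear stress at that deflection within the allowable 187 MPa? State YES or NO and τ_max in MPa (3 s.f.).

N_a = Gd⁴/(8D³k) = (79.8×10³)(10.0⁴)/(8·54.0³·37) = 17.12 → N_a = 17
Actual rate k = Gd⁴/(8D³·17) = 37.263 N/mm
Working load F = kδ = 37.263·25 = 931.59 N
C = 54.0/10.0 = 5.4000; K_W = (4C−1)/(4C−4)+0.615/C = 1.2843
τ_max = K_W·8FD/(πd³) = 1.2843·128.1 = 164.53 MPa
τ_max ≤ 187 MPa → acceptable

(a) 17 coils; (b) YES, τ_max = 165 MPa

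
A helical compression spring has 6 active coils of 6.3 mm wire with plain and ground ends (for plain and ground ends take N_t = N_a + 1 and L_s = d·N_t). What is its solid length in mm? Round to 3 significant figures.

plain and ground ends: N_t = N_a + 1 = 6 + 1 = 7
L_s = d·N_t = 6.3 × 7 = 44.1 mm

44.1 mm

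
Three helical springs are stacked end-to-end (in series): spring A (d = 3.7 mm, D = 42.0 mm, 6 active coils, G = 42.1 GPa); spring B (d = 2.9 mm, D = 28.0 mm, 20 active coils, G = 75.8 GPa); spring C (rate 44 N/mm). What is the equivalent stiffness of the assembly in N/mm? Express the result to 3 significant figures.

k_A = Gd⁴/(8D³N_a) = (42.1×10³)(3.7⁴)/(8·42.0³·6) = 2.2187 N/mm
k_B = Gd⁴/(8D³N_a) = (75.8×10³)(2.9⁴)/(8·28.0³·20) = 1.5264 N/mm
Series: 1/k_eq = 1/2.2187 + 1/1.5264 + 1/44 = 1.1286; k_eq = 0.88607 N/mm

0.886 N/mm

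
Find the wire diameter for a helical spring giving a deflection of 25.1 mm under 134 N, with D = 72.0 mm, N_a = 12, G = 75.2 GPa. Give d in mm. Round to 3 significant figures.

Required rate k = F/δ = 134/25.1 = 5.3386 N/mm
d = (8D³N_a·k / G)^(1/4) = (8·72.0³·12·5.3386 / (75.2×10³))^0.25
  = (2543.8)^0.25 = 7.1018 mm

7.10 mm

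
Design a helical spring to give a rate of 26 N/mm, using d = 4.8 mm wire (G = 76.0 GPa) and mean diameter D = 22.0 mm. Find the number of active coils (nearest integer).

18

N_a = Gd⁴/(8D³k) = (76.0×10³ × 4.8⁴)/(8 × 22.0³ × 26)
    = 4.0344e+07 / 2.21478e+06 = 18.22 → 18 coils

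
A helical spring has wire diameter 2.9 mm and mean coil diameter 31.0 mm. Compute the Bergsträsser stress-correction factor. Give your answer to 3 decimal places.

C = D/d = 31.0/2.9 = 10.6897
K_B = (4C+2)/(4C−3) = 44.759/39.759 = 1.1258

1.126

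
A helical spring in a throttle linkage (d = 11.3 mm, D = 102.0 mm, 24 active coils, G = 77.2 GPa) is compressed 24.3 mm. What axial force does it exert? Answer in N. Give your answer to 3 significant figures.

k = Gd⁴/(8D³N_a) = (77.2×10³)(11.3⁴)/(8·102.0³·24) = 6.1777 N/mm
F = k·δ = 6.1777 × 24.3 = 150.12 N

150 N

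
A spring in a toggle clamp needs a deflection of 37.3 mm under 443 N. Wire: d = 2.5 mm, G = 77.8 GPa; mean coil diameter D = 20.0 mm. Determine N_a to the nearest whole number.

4

Required rate k = F/δ = 443/37.3 = 11.877 N/mm
N_a = Gd⁴/(8D³k) = (77.8×10³ × 2.5⁴)/(8 × 20.0³ × 11.877)
    = 3.03906e+06 / 760107 = 3.998 → 4 coils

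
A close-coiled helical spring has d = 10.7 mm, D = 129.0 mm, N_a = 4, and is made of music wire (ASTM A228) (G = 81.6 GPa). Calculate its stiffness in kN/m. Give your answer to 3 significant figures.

k = Gd⁴/(8D³N_a) = (81.6×10³ × 10.7⁴) / (8 × 129.0³ × 4)
  = 1.06961e+09 / 6.8694e+07 = 15.571 N/mm

15.6 kN/m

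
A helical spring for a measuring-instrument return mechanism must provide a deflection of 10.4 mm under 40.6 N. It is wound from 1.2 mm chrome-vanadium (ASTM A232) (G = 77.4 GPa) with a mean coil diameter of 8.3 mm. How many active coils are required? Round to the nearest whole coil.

9

Required rate k = F/δ = 40.6/10.4 = 3.9038 N/mm
N_a = Gd⁴/(8D³k) = (77.4×10³ × 1.2⁴)/(8 × 8.3³ × 3.9038)
    = 160497 / 17857.3 = 8.988 → 9 coils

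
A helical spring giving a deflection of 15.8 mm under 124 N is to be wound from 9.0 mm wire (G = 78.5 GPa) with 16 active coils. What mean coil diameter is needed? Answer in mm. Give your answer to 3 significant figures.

Required rate k = F/δ = 124/15.8 = 7.8481 N/mm
D = (Gd⁴/(8N_a·k))^(1/3) = (78.5×10³·9.0⁴/(8·16·7.8481))^(1/3)
  = (512702)^(1/3) = 80.0366 mm

80.0 mm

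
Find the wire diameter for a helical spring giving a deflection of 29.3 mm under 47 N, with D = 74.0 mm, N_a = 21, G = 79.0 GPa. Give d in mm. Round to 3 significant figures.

6.10 mm

Required rate k = F/δ = 47/29.3 = 1.6041 N/mm
d = (8D³N_a·k / G)^(1/4) = (8·74.0³·21·1.6041 / (79.0×10³))^0.25
  = (1382.3)^0.25 = 6.0975 mm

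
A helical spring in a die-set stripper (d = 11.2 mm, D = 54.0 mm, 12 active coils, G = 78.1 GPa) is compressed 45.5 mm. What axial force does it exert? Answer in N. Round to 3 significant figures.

3700 N

k = Gd⁴/(8D³N_a) = (78.1×10³)(11.2⁴)/(8·54.0³·12) = 81.296 N/mm
F = k·δ = 81.296 × 45.5 = 3699 N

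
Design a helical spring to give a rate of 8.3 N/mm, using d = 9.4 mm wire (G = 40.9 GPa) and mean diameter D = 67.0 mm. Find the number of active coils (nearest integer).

N_a = Gd⁴/(8D³k) = (40.9×10³ × 9.4⁴)/(8 × 67.0³ × 8.3)
    = 3.19326e+08 / 1.99707e+07 = 15.99 → 16 coils

16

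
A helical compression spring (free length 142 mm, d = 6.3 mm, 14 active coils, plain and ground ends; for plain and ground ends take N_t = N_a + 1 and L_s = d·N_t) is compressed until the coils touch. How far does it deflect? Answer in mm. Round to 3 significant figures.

N_t = 15; L_s = 6.3·15 = 94.5 mm
δ_solid = L₀ − L_s = 142 − 94.5 = 47.5 mm

47.5 mm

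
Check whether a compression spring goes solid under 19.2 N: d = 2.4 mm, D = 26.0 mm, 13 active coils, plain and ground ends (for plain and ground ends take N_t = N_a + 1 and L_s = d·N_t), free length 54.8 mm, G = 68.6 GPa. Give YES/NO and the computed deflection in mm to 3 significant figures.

NO, δ = 15.4 mm

k = Gd⁴/(8D³N_a) = (68.6×10³)(2.4⁴)/(8·26.0³·13) = 1.2451 N/mm
N_t = 14; L_s = 2.4·14 = 33.6 mm; δ_solid = L₀ − L_s = 54.8 − 33.6 = 21.2 mm
δ = F/k = 19.2/1.2451 = 15.42 mm
δ < δ_solid → spring does not go solid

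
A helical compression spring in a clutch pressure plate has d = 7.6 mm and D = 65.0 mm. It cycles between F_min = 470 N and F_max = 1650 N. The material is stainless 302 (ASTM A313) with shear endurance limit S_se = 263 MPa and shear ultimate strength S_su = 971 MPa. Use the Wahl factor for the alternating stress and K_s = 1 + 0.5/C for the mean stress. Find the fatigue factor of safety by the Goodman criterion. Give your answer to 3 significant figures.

0.701

C = D/d = 65.0/7.6 = 8.5526; K_W = (4C−1)/(4C−4)+0.615/C = 1.1712; K_s = 1+0.5/C = 1.0585
F_a = (F_max−F_min)/2 = 590 N; F_m = (F_max+F_min)/2 = 1060 N
τ_a = K_W·8F_aD/(πd³) = 1.1712 × 222.47 = 260.56 MPa
τ_m = K_s·8F_mD/(πd³) = 1.0585 × 399.69 = 423.05 MPa
Goodman: 1/n_f = τ_a/S_se + τ_m/S_su = 260.56/263 + 423.05/971 = 0.99070 + 0.43569 = 1.4264
n_f = 1/1.4264 = 0.7011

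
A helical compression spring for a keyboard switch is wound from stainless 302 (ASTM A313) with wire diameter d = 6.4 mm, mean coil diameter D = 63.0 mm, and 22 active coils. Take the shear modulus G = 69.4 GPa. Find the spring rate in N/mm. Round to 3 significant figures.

2.65 N/mm

k = Gd⁴/(8D³N_a) = (69.4×10³ × 6.4⁴) / (8 × 63.0³ × 22)
  = 1.16434e+08 / 4.40083e+07 = 2.6457 N/mm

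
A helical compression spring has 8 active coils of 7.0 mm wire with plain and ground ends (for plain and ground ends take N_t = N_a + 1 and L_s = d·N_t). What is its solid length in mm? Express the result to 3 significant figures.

63.0 mm

plain and ground ends: N_t = N_a + 1 = 8 + 1 = 9
L_s = d·N_t = 7.0 × 9 = 63 mm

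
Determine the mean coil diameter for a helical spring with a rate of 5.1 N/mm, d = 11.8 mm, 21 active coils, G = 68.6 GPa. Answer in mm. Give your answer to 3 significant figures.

116 mm

D = (Gd⁴/(8N_a·k))^(1/3) = (68.6×10³·11.8⁴/(8·21·5.1))^(1/3)
  = (1.55229e+06)^(1/3) = 115.7864 mm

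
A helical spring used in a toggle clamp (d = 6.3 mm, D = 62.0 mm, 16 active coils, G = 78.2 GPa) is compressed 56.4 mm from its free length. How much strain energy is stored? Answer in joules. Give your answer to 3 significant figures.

6.42 J

k = Gd⁴/(8D³N_a) = (78.2×10³)(6.3⁴)/(8·62.0³·16) = 4.0382 N/mm
U = ½kδ² = 0.5 × 4.0382 × 56.4² = 6422.6 N·mm = 6.4226 J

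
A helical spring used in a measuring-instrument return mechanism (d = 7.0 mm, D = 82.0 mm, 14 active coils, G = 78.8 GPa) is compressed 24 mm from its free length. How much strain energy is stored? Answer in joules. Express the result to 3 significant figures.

k = Gd⁴/(8D³N_a) = (78.8×10³)(7.0⁴)/(8·82.0³·14) = 3.0638 N/mm
U = ½kδ² = 0.5 × 3.0638 × 24² = 882.37 N·mm = 0.88237 J

0.882 J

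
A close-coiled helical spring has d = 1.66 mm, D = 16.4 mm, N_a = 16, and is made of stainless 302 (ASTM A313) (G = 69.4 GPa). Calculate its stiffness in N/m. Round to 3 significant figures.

k = Gd⁴/(8D³N_a) = (69.4×10³ × 1.66⁴) / (8 × 16.4³ × 16)
  = 526977 / 564601 = 0.93336 N/mm = 933.36 N/m

933 N/m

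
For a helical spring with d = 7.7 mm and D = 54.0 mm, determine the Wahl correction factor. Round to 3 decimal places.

1.212

C = D/d = 54.0/7.7 = 7.0130
K_W = (4C−1)/(4C−4) + 0.615/C = 27.052/24.052 + 0.0877 = 1.2124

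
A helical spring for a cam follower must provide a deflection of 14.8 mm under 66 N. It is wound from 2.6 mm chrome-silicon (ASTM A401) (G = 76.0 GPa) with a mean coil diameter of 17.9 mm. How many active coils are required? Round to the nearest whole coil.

Required rate k = F/δ = 66/14.8 = 4.4595 N/mm
N_a = Gd⁴/(8D³k) = (76.0×10³ × 2.6⁴)/(8 × 17.9³ × 4.4595)
    = 3.47302e+06 / 204612 = 16.97 → 17 coils

17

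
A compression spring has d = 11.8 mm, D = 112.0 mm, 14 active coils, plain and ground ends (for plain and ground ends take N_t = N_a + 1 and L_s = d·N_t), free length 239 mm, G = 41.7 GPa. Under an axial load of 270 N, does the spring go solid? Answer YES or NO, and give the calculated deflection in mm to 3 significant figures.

NO, δ = 52.5 mm

k = Gd⁴/(8D³N_a) = (41.7×10³)(11.8⁴)/(8·112.0³·14) = 5.138 N/mm
N_t = 15; L_s = 11.8·15 = 177 mm; δ_solid = L₀ − L_s = 239 − 177 = 62 mm
δ = F/k = 270/5.138 = 52.55 mm
δ < δ_solid → spring does not go solid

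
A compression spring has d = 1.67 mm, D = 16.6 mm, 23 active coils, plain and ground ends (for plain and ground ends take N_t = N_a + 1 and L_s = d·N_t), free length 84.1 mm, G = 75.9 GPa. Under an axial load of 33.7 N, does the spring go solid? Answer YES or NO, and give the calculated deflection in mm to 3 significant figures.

YES, δ = 48.0 mm

k = Gd⁴/(8D³N_a) = (75.9×10³)(1.67⁴)/(8·16.6³·23) = 0.7014 N/mm
N_t = 24; L_s = 1.67·24 = 40.08 mm; δ_solid = L₀ − L_s = 84.1 − 40.08 = 44.02 mm
δ = F/k = 33.7/0.7014 = 48.047 mm
δ ≥ δ_solid → spring goes solid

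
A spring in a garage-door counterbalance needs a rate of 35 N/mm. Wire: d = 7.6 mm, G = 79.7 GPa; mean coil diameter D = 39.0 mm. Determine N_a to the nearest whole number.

16

N_a = Gd⁴/(8D³k) = (79.7×10³ × 7.6⁴)/(8 × 39.0³ × 35)
    = 2.65897e+08 / 1.66093e+07 = 16.01 → 16 coils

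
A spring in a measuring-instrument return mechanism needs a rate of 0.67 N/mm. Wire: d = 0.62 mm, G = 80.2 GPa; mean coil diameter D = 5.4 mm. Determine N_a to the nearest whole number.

14

N_a = Gd⁴/(8D³k) = (80.2×10³ × 0.62⁴)/(8 × 5.4³ × 0.67)
    = 11850.6 / 844.007 = 14.04 → 14 coils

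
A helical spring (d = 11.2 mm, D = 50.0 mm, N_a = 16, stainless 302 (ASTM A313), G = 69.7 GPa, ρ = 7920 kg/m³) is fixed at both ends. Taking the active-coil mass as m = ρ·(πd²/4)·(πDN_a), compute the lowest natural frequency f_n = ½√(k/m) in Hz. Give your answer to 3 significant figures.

k = Gd⁴/(8D³N_a) = (69.7×10³)(11.2⁴)/(8·50.0³·16) = 68.546 N/mm = 68546 N/m
Wire length L = πDN_a = π·50.0·16 = 2513.3 mm
m = ρ·(πd²/4)·L = 7920 × 98.52×10⁻⁶ m² × 2.5133 m = 1.9611 kg
f_n = ½√(k/m) = 0.5·√(68546/1.9611) = 0.5·√(34954) = 93.48 Hz

93.5 Hz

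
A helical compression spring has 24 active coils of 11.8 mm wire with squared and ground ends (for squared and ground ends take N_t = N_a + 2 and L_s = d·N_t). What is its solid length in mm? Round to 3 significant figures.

307 mm

squared and ground ends: N_t = N_a + 2 = 24 + 2 = 26
L_s = d·N_t = 11.8 × 26 = 306.8 mm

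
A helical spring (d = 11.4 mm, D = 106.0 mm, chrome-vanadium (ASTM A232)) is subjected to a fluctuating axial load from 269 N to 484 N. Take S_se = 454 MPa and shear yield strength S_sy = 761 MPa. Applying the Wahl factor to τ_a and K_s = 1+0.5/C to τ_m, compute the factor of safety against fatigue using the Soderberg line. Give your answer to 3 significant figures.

C = D/d = 106.0/11.4 = 9.2982; K_W = (4C−1)/(4C−4)+0.615/C = 1.1565; K_s = 1+0.5/C = 1.0538
F_a = (F_max−F_min)/2 = 107.5 N; F_m = (F_max+F_min)/2 = 376.5 N
τ_a = K_W·8F_aD/(πd³) = 1.1565 × 19.586 = 22.651 MPa
τ_m = K_s·8F_mD/(πd³) = 1.0538 × 68.596 = 72.284 MPa
Soderberg: 1/n_f = τ_a/S_se + τ_m/S_sy = 22.651/454 + 72.284/761 = 0.04989 + 0.09499 = 0.14488
n_f = 1/0.14488 = 6.902

6.90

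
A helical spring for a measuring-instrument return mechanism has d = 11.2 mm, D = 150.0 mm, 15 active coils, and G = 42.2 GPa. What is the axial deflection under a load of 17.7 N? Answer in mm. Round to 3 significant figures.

k = Gd⁴/(8D³N_a) = (42.2×10³)(11.2⁴)/(8·150.0³·15) = 1.6396 N/mm
δ = F/k = 17.7 / 1.6396 = 10.796 mm

10.8 mm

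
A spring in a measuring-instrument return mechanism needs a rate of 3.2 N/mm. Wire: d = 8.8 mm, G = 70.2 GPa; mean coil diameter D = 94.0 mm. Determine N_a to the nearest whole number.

20

N_a = Gd⁴/(8D³k) = (70.2×10³ × 8.8⁴)/(8 × 94.0³ × 3.2)
    = 4.20986e+08 / 2.1263e+07 = 19.8 → 20 coils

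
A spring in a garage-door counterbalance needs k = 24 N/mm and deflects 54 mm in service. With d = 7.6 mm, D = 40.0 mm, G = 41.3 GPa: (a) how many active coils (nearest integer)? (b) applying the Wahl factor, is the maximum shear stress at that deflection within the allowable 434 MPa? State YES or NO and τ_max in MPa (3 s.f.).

N_a = Gd⁴/(8D³k) = (41.3×10³)(7.6⁴)/(8·40.0³·24) = 11.21 → N_a = 11
Actual rate k = Gd⁴/(8D³·11) = 24.465 N/mm
Working load F = kδ = 24.465·54 = 1321.1 N
C = 40.0/7.6 = 5.2632; K_W = (4C−1)/(4C−4)+0.615/C = 1.2928
τ_max = K_W·8FD/(πd³) = 1.2928·306.55 = 396.29 MPa
τ_max ≤ 434 MPa → acceptable

(a) 11 coils; (b) YES, τ_max = 396 MPa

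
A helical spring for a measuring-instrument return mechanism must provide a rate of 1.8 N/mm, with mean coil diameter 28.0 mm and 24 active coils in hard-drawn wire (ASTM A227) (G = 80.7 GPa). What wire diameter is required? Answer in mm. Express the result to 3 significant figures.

d = (8D³N_a·k / G)^(1/4) = (8·28.0³·24·1.8 / (80.7×10³))^0.25
  = (94.01)^0.25 = 3.1138 mm

3.11 mm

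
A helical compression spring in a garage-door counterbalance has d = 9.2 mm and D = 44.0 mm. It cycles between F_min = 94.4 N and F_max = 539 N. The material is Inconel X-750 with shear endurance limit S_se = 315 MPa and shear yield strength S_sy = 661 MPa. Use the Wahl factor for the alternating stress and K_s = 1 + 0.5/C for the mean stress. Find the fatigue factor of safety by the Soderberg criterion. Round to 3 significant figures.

4.74

C = D/d = 44.0/9.2 = 4.7826; K_W = (4C−1)/(4C−4)+0.615/C = 1.3269; K_s = 1+0.5/C = 1.1045
F_a = (F_max−F_min)/2 = 222.3 N; F_m = (F_max+F_min)/2 = 316.7 N
τ_a = K_W·8F_aD/(πd³) = 1.3269 × 31.987 = 42.442 MPa
τ_m = K_s·8F_mD/(πd³) = 1.1045 × 45.57 = 50.334 MPa
Soderberg: 1/n_f = τ_a/S_se + τ_m/S_sy = 42.442/315 + 50.334/661 = 0.13474 + 0.07615 = 0.21088
n_f = 1/0.21088 = 4.742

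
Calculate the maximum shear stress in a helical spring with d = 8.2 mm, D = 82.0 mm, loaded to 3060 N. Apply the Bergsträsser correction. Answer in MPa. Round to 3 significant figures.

1320 MPa

Spring index C = D/d = 82.0/8.2 = 10.0000
K_B = (4C+2)/(4C−3) = 42.000/37.000 = 1.1351
τ₀ = 8FD/(πd³) = 8·3060·82.0/(π·8.2³) = 2.00736e+06/1732.2 = 1158.9 MPa
τ_max = K·τ₀ = 1.1351 × 1158.9 = 1315.5 MPa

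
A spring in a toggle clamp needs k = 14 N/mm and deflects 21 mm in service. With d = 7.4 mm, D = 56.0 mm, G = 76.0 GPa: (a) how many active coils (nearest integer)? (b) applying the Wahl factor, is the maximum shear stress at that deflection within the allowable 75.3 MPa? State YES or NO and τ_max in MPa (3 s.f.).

(a) 12 coils; (b) NO, τ_max = 119 MPa

N_a = Gd⁴/(8D³k) = (76.0×10³)(7.4⁴)/(8·56.0³·14) = 11.59 → N_a = 12
Actual rate k = Gd⁴/(8D³·12) = 13.518 N/mm
Working load F = kδ = 13.518·21 = 283.87 N
C = 56.0/7.4 = 7.5676; K_W = (4C−1)/(4C−4)+0.615/C = 1.1955
τ_max = K_W·8FD/(πd³) = 1.1955·99.898 = 119.42 MPa
τ_max > 75.3 MPa → exceeds allowable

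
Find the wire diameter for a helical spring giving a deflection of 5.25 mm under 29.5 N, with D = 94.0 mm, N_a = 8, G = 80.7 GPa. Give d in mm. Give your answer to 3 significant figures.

7.80 mm

Required rate k = F/δ = 29.5/5.25 = 5.619 N/mm
d = (8D³N_a·k / G)^(1/4) = (8·94.0³·8·5.619 / (80.7×10³))^0.25
  = (3701.3)^0.25 = 7.7999 mm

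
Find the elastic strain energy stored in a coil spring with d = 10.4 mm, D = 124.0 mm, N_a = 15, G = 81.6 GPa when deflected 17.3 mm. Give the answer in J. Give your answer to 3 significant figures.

0.624 J

k = Gd⁴/(8D³N_a) = (81.6×10³)(10.4⁴)/(8·124.0³·15) = 4.1723 N/mm
U = ½kδ² = 0.5 × 4.1723 × 17.3² = 624.37 N·mm = 0.62437 J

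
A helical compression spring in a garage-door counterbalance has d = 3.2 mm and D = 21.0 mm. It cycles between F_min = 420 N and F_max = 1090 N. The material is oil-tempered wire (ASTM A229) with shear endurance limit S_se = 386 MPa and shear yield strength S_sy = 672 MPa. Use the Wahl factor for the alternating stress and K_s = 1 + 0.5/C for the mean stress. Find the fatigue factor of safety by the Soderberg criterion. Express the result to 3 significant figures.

C = D/d = 21.0/3.2 = 6.5625; K_W = (4C−1)/(4C−4)+0.615/C = 1.2285; K_s = 1+0.5/C = 1.0762
F_a = (F_max−F_min)/2 = 335 N; F_m = (F_max+F_min)/2 = 755 N
τ_a = K_W·8F_aD/(πd³) = 1.2285 × 546.71 = 671.65 MPa
τ_m = K_s·8F_mD/(πd³) = 1.0762 × 1232.1 = 1326 MPa
Soderberg: 1/n_f = τ_a/S_se + τ_m/S_sy = 671.65/386 + 1326/672 = 1.74004 + 1.97322 = 3.7133
n_f = 1/3.7133 = 0.2693

0.269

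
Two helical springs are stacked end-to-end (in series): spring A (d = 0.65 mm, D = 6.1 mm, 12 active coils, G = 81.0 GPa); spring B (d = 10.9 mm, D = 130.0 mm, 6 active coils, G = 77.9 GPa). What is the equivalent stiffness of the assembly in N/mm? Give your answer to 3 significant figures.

0.624 N/mm

k_A = Gd⁴/(8D³N_a) = (81.0×10³)(0.65⁴)/(8·6.1³·12) = 0.66356 N/mm
k_B = Gd⁴/(8D³N_a) = (77.9×10³)(10.9⁴)/(8·130.0³·6) = 10.427 N/mm
Series: 1/k_eq = 1/0.66356 + 1/10.427 = 1.6029; k_eq = 0.62386 N/mm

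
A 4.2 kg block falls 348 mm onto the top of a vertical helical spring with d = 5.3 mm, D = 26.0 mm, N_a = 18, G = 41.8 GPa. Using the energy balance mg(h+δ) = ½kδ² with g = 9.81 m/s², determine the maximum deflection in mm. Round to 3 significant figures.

k = Gd⁴/(8D³N_a) = (41.8×10³)(5.3⁴)/(8·26.0³·18) = 13.032 N/mm
W = mg = 4.2 × 9.81 = 41.202 N
½kδ² − Wδ − Wh = 0 → δ = (W + √(W² + 2kWh))/k
δ = (41.202 + √(1697.6 + 373701))/13.032 = (41.202 + 612.7)/13.032 = 50.178 mm

50.2 mm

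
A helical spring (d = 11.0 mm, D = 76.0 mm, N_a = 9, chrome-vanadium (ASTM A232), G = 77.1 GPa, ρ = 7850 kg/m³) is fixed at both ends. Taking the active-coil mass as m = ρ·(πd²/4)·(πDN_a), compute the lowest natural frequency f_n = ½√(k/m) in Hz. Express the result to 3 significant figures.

k = Gd⁴/(8D³N_a) = (77.1×10³)(11.0⁴)/(8·76.0³·9) = 35.715 N/mm = 35715 N/m
Wire length L = πDN_a = π·76.0·9 = 2148.8 mm
m = ρ·(πd²/4)·L = 7850 × 95.033×10⁻⁶ m² × 2.1488 m = 1.6031 kg
f_n = ½√(k/m) = 0.5·√(35715/1.6031) = 0.5·√(22279) = 74.631 Hz

74.6 Hz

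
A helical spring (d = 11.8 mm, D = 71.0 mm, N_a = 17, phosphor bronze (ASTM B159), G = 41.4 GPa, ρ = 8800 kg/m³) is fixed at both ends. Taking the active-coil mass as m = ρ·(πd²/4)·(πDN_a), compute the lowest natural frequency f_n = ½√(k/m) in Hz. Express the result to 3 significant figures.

33.6 Hz

k = Gd⁴/(8D³N_a) = (41.4×10³)(11.8⁴)/(8·71.0³·17) = 16.49 N/mm = 16490 N/m
Wire length L = πDN_a = π·71.0·17 = 3791.9 mm
m = ρ·(πd²/4)·L = 8800 × 109.36×10⁻⁶ m² × 3.7919 m = 3.6492 kg
f_n = ½√(k/m) = 0.5·√(16490/3.6492) = 0.5·√(4518.8) = 33.611 Hz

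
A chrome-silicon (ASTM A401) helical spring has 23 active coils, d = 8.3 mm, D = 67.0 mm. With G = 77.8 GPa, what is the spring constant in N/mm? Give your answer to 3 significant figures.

6.67 N/mm

k = Gd⁴/(8D³N_a) = (77.8×10³ × 8.3⁴) / (8 × 67.0³ × 23)
  = 3.69226e+08 / 5.53404e+07 = 6.6719 N/mm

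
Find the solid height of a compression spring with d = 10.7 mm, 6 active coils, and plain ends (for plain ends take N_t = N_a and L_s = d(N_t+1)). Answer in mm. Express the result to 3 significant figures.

74.9 mm

plain ends: N_t = N_a = 6
L_s = d·(N_t+1) = 10.7 × 7 = 74.9 mm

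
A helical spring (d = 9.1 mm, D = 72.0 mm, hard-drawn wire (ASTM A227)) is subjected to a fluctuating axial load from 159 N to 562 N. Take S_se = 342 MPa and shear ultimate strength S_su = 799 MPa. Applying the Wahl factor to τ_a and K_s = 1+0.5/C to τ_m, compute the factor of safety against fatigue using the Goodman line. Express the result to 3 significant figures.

C = D/d = 72.0/9.1 = 7.9121; K_W = (4C−1)/(4C−4)+0.615/C = 1.1862; K_s = 1+0.5/C = 1.0632
F_a = (F_max−F_min)/2 = 201.5 N; F_m = (F_max+F_min)/2 = 360.5 N
τ_a = K_W·8F_aD/(πd³) = 1.1862 × 49.026 = 58.156 MPa
τ_m = K_s·8F_mD/(πd³) = 1.0632 × 87.711 = 93.254 MPa
Goodman: 1/n_f = τ_a/S_se + τ_m/S_su = 58.156/342 + 93.254/799 = 0.17005 + 0.11671 = 0.28676
n_f = 1/0.28676 = 3.487

3.49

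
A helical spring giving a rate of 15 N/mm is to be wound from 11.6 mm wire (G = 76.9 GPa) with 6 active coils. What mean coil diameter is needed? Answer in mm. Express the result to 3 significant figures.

D = (Gd⁴/(8N_a·k))^(1/3) = (76.9×10³·11.6⁴/(8·6·15))^(1/3)
  = (1.93386e+06)^(1/3) = 124.5877 mm

125 mm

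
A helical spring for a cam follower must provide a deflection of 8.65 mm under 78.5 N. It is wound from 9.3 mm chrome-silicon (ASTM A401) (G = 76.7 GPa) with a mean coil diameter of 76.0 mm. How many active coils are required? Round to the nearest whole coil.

18

Required rate k = F/δ = 78.5/8.65 = 9.0751 N/mm
N_a = Gd⁴/(8D³k) = (76.7×10³ × 9.3⁴)/(8 × 76.0³ × 9.0751)
    = 5.73756e+08 / 3.18702e+07 = 18 → 18 coils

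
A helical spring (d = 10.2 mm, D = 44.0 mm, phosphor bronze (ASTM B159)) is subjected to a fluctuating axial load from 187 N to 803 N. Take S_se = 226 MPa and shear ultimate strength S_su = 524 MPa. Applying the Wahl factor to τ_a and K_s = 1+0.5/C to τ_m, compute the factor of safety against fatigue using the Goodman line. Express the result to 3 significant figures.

3.24

C = D/d = 44.0/10.2 = 4.3137; K_W = (4C−1)/(4C−4)+0.615/C = 1.3689; K_s = 1+0.5/C = 1.1159
F_a = (F_max−F_min)/2 = 308 N; F_m = (F_max+F_min)/2 = 495 N
τ_a = K_W·8F_aD/(πd³) = 1.3689 × 32.519 = 44.516 MPa
τ_m = K_s·8F_mD/(πd³) = 1.1159 × 52.263 = 58.321 MPa
Goodman: 1/n_f = τ_a/S_se + τ_m/S_su = 44.516/226 + 58.321/524 = 0.19697 + 0.11130 = 0.30827
n_f = 1/0.30827 = 3.244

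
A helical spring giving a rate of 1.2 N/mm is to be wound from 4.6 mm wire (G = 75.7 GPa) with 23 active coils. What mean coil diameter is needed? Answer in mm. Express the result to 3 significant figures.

53.5 mm

D = (Gd⁴/(8N_a·k))^(1/3) = (75.7×10³·4.6⁴/(8·23·1.2))^(1/3)
  = (153507)^(1/3) = 53.5438 mm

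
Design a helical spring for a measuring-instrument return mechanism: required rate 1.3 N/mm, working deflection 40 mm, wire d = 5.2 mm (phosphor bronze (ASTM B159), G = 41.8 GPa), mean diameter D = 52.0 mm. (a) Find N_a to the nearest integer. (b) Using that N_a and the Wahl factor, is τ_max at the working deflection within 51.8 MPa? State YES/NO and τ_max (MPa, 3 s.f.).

N_a = Gd⁴/(8D³k) = (41.8×10³)(5.2⁴)/(8·52.0³·1.3) = 20.9 → N_a = 21
Actual rate k = Gd⁴/(8D³·21) = 1.2938 N/mm
Working load F = kδ = 1.2938·40 = 51.752 N
C = 52.0/5.2 = 10.0000; K_W = (4C−1)/(4C−4)+0.615/C = 1.1448
τ_max = K_W·8FD/(πd³) = 1.1448·48.738 = 55.796 MPa
τ_max > 51.8 MPa → exceeds allowable

(a) 21 coils; (b) NO, τ_max = 55.8 MPa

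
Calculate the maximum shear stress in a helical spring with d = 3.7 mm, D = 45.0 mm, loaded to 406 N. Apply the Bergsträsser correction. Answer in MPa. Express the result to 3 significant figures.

Spring index C = D/d = 45.0/3.7 = 12.1622
K_B = (4C+2)/(4C−3) = 50.649/45.649 = 1.1095
τ₀ = 8FD/(πd³) = 8·406·45.0/(π·3.7³) = 146160/159.13 = 918.49 MPa
τ_max = K·τ₀ = 1.1095 × 918.49 = 1019.1 MPa

1020 MPa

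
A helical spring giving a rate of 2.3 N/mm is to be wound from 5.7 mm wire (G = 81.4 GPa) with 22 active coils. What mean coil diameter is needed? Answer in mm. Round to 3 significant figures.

59.7 mm

D = (Gd⁴/(8N_a·k))^(1/3) = (81.4×10³·5.7⁴/(8·22·2.3))^(1/3)
  = (212267)^(1/3) = 59.6524 mm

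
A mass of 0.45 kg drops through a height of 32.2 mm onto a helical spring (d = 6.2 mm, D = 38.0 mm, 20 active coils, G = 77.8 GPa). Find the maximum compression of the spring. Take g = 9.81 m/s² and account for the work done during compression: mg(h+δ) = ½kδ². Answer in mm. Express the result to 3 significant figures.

k = Gd⁴/(8D³N_a) = (77.8×10³)(6.2⁴)/(8·38.0³·20) = 13.094 N/mm
W = mg = 0.45 × 9.81 = 4.4145 N
½kδ² − Wδ − Wh = 0 → δ = (W + √(W² + 2kWh))/k
δ = (4.4145 + √(19.488 + 3722.57))/13.094 = (4.4145 + 61.172)/13.094 = 5.0089 mm

5.01 mm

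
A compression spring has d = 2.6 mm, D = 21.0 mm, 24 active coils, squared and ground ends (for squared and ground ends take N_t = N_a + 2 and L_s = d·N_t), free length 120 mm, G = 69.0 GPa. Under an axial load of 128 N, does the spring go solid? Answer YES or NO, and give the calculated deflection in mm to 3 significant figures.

YES, δ = 72.2 mm

k = Gd⁴/(8D³N_a) = (69.0×10³)(2.6⁴)/(8·21.0³·24) = 1.7733 N/mm
N_t = 26; L_s = 2.6·26 = 67.6 mm; δ_solid = L₀ − L_s = 120 − 67.6 = 52.4 mm
δ = F/k = 128/1.7733 = 72.182 mm
δ ≥ δ_solid → spring goes solid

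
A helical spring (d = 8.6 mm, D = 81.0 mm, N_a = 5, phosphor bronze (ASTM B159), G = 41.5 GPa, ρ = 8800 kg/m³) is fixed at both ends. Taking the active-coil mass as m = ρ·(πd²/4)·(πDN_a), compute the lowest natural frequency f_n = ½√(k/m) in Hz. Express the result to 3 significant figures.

64.1 Hz

k = Gd⁴/(8D³N_a) = (41.5×10³)(8.6⁴)/(8·81.0³·5) = 10.679 N/mm = 10679 N/m
Wire length L = πDN_a = π·81.0·5 = 1272.3 mm
m = ρ·(πd²/4)·L = 8800 × 58.088×10⁻⁶ m² × 1.2723 m = 0.65039 kg
f_n = ½√(k/m) = 0.5·√(10679/0.65039) = 0.5·√(16419) = 64.069 Hz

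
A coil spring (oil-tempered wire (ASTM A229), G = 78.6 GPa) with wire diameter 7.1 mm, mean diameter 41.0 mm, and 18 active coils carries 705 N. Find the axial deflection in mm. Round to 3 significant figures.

35.0 mm

k = Gd⁴/(8D³N_a) = (78.6×10³)(7.1⁴)/(8·41.0³·18) = 20.125 N/mm
δ = F/k = 705 / 20.125 = 35.031 mm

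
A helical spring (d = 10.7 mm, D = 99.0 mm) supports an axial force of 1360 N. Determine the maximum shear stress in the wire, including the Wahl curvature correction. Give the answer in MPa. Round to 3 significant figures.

324 MPa

Spring index C = D/d = 99.0/10.7 = 9.2523
K_W = (4C−1)/(4C−4) + 0.615/C = 36.009/33.009 + 0.0665 = 1.1574
τ₀ = 8FD/(πd³) = 8·1360·99.0/(π·10.7³) = 1.07712e+06/3848.6 = 279.87 MPa
τ_max = K·τ₀ = 1.1574 × 279.87 = 323.91 MPa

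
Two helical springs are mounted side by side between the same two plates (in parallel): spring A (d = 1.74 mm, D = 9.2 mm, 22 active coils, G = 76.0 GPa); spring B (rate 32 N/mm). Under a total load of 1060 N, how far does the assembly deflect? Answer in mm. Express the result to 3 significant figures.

k_A = Gd⁴/(8D³N_a) = (76.0×10³)(1.74⁴)/(8·9.2³·22) = 5.0832 N/mm
Parallel: k_eq = 5.0832 + 32 = 37.083 N/mm
δ = F/k_eq = 1060/37.083 = 28.584 mm

28.6 mm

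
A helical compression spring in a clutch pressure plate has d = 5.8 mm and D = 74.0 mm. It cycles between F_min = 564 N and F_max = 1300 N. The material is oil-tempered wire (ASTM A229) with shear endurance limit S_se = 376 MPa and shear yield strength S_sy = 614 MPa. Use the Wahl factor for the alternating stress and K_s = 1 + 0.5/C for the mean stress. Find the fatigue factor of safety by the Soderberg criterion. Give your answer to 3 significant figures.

0.388

C = D/d = 74.0/5.8 = 12.7586; K_W = (4C−1)/(4C−4)+0.615/C = 1.1120; K_s = 1+0.5/C = 1.0392
F_a = (F_max−F_min)/2 = 368 N; F_m = (F_max+F_min)/2 = 932 N
τ_a = K_W·8F_aD/(πd³) = 1.1120 × 355.41 = 395.22 MPa
τ_m = K_s·8F_mD/(πd³) = 1.0392 × 900.13 = 935.4 MPa
Soderberg: 1/n_f = τ_a/S_se + τ_m/S_sy = 395.22/376 + 935.4/614 = 1.05111 + 1.52346 = 2.5746
n_f = 1/2.5746 = 0.3884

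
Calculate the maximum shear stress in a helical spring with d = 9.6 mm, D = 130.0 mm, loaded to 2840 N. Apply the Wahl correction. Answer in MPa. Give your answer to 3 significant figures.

Spring index C = D/d = 130.0/9.6 = 13.5417
K_W = (4C−1)/(4C−4) + 0.615/C = 53.167/50.167 + 0.0454 = 1.1052
τ₀ = 8FD/(πd³) = 8·2840·130.0/(π·9.6³) = 2.9536e+06/2779.5 = 1062.6 MPa
τ_max = K·τ₀ = 1.1052 × 1062.6 = 1174.5 MPa

1170 MPa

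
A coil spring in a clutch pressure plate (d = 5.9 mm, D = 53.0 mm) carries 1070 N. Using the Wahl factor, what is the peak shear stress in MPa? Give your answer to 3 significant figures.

Spring index C = D/d = 53.0/5.9 = 8.9831
K_W = (4C−1)/(4C−4) + 0.615/C = 34.932/31.932 + 0.0685 = 1.1624
τ₀ = 8FD/(πd³) = 8·1070·53.0/(π·5.9³) = 453680/645.22 = 703.14 MPa
τ_max = K·τ₀ = 1.1624 × 703.14 = 817.34 MPa

817 MPa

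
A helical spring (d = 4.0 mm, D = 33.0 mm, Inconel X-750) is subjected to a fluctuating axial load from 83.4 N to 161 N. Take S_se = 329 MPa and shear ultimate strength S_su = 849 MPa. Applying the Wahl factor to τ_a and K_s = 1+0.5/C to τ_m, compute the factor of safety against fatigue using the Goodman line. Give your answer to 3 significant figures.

C = D/d = 33.0/4.0 = 8.2500; K_W = (4C−1)/(4C−4)+0.615/C = 1.1780; K_s = 1+0.5/C = 1.0606
F_a = (F_max−F_min)/2 = 38.8 N; F_m = (F_max+F_min)/2 = 122.2 N
τ_a = K_W·8F_aD/(πd³) = 1.1780 × 50.945 = 60.013 MPa
τ_m = K_s·8F_mD/(πd³) = 1.0606 × 160.45 = 170.18 MPa
Goodman: 1/n_f = τ_a/S_se + τ_m/S_su = 60.013/329 + 170.18/849 = 0.18241 + 0.20044 = 0.38286
n_f = 1/0.38286 = 2.612

2.61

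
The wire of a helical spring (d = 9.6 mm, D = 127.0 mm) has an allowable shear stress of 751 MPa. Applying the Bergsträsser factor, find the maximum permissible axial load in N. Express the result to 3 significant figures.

C = D/d = 127.0/9.6 = 13.2292
K_B = (4C+2)/(4C−3) = 54.917/49.917 = 1.1002
τ_max = K·8FD/(πd³) → F_max = τ_allow·πd³/(8DK)
F_max = 751·π·9.6³/(8·127.0·1.1002) = 2.0874e+06/1117.8 = 1867.5 N

1870 N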